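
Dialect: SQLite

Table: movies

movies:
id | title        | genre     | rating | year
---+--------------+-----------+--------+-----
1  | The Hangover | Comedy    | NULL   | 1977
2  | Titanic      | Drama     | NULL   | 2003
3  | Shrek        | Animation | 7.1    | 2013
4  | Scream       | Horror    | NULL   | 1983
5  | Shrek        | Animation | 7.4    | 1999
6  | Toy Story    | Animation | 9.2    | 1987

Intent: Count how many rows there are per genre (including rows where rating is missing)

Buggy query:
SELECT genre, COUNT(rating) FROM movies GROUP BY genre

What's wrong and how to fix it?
Bug: COUNT(rating) skips NULLs, so groups with missing rating are undercounted

Fix: Use COUNT(*) to count all rows regardless of NULL

Corrected query:
SELECT genre, COUNT(*) FROM movies GROUP BY genre

Result:
genre     | COUNT(*)
----------+---------
Animation | 3       
Comedy    | 1       
Drama     | 1       
Horror    | 1       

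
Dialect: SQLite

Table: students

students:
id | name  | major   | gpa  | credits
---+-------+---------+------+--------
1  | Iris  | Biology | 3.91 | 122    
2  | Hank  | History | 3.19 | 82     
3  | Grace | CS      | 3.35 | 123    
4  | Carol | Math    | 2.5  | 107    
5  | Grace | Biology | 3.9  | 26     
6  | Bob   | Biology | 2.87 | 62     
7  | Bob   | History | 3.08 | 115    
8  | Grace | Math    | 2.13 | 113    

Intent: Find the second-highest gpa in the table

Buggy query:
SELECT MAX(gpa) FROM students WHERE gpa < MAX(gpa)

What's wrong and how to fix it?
Bug: MAX(gpa) on the right of the comparison is an aggregate-in-WHERE error

Fix: Put the inner MAX in a scalar subquery

Corrected query:
SELECT MAX(gpa) FROM students WHERE gpa < (SELECT MAX(gpa) FROM students)

Result:
MAX(gpa)
--------
3.9     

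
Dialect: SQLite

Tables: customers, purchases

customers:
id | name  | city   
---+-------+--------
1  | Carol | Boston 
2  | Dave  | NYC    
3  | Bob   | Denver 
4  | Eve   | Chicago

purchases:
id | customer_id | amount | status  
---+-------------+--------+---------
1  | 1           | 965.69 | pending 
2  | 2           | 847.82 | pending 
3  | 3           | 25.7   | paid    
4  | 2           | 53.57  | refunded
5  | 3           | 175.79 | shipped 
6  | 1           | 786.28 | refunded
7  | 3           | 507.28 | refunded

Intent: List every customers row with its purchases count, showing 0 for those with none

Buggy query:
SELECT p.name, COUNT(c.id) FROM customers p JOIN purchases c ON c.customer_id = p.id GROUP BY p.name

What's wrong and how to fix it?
Bug: An inner join excludes parents with zero children

Fix: Switch to LEFT JOIN to retain unmatched parent rows

Corrected query:
SELECT p.name, COUNT(c.id) FROM customers p LEFT JOIN purchases c ON c.customer_id = p.id GROUP BY p.name

Result:
name  | COUNT(c.id)
------+------------
Bob   | 3          
Carol | 2          
Dave  | 2          
Eve   | 0          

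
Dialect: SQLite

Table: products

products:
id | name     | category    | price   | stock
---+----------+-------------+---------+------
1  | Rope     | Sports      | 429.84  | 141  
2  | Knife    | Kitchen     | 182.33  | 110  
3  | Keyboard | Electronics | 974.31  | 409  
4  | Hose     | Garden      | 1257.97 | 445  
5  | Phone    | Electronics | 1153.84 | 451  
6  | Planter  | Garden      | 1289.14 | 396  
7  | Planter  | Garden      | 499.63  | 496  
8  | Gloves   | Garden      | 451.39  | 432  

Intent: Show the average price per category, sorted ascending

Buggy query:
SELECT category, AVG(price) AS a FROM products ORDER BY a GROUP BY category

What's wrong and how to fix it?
Bug: ORDER BY appears before GROUP BY; SQL clause order requires GROUP BY first

Fix: Reorder: SELECT … FROM … GROUP BY … ORDER BY …

Corrected query:
SELECT category, AVG(price) AS a FROM products GROUP BY category ORDER BY a

Result:
category    | a       
------------+---------
Kitchen     | 182.33  
Sports      | 429.84  
Garden      | 874.5325
Electronics | 1064.075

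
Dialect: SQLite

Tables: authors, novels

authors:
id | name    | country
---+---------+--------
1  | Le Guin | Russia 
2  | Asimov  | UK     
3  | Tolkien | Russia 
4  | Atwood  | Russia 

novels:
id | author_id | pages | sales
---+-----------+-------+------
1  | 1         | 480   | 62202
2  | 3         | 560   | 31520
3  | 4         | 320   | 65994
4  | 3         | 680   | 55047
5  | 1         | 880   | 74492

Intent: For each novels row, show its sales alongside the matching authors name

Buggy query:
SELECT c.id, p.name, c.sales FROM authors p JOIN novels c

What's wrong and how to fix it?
Bug: JOIN with no ON clause produces a cartesian product; every novels row pairs with every authors row

Fix: Specify the join condition linking the foreign key to the parent id

Corrected query:
SELECT c.id, p.name, c.sales FROM authors p JOIN novels c ON c.author_id = p.id

Result:
id | name    | sales
---+---------+------
1  | Le Guin | 62202
2  | Tolkien | 31520
3  | Atwood  | 65994
4  | Tolkien | 55047
5  | Le Guin | 74492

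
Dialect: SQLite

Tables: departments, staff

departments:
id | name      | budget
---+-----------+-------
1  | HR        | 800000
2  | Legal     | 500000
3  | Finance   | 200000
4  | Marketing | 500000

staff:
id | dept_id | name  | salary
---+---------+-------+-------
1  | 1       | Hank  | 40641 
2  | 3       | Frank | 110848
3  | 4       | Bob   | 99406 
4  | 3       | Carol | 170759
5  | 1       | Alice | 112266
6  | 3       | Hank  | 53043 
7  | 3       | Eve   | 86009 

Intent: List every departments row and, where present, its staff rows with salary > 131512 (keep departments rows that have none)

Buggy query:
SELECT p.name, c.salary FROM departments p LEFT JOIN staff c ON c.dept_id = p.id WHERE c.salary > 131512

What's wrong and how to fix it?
Bug: Filtering c.salary in WHERE discards the NULL rows produced by LEFT JOIN, turning it into an inner join

Fix: Put 'c.salary > 131512' in the JOIN's ON clause instead of WHERE

Corrected query:
SELECT p.name, c.salary FROM departments p LEFT JOIN staff c ON c.dept_id = p.id AND c.salary > 131512

Result:
name      | salary
----------+-------
HR        | NULL  
Legal     | NULL  
Finance   | 170759
Marketing | NULL  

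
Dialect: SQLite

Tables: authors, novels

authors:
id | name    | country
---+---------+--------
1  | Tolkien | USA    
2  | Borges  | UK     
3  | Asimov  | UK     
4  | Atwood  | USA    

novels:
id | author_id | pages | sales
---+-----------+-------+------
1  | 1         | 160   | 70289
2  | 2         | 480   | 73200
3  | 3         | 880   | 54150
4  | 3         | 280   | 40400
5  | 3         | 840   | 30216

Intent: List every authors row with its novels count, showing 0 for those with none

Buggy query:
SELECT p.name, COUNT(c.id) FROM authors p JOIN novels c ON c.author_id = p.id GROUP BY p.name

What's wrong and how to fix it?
Bug: An inner join excludes parents with zero children

Fix: Switch to LEFT JOIN to retain unmatched parent rows

Corrected query:
SELECT p.name, COUNT(c.id) FROM authors p LEFT JOIN novels c ON c.author_id = p.id GROUP BY p.name

Result:
name    | COUNT(c.id)
--------+------------
Asimov  | 3          
Atwood  | 0          
Borges  | 1          
Tolkien | 1          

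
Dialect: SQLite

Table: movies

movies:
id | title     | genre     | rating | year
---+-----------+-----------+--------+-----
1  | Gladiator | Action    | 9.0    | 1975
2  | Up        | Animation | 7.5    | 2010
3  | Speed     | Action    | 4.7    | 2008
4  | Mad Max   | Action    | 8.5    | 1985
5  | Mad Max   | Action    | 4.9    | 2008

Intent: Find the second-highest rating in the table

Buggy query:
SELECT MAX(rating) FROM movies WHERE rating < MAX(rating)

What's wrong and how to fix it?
Bug: The inner MAX is an aggregate inside WHERE, which is not allowed

Fix: Compute the overall MAX in a subquery, then take MAX of rows below it

Corrected query:
SELECT MAX(rating) FROM movies WHERE rating < (SELECT MAX(rating) FROM movies)

Result:
MAX(rating)
-----------
8.5        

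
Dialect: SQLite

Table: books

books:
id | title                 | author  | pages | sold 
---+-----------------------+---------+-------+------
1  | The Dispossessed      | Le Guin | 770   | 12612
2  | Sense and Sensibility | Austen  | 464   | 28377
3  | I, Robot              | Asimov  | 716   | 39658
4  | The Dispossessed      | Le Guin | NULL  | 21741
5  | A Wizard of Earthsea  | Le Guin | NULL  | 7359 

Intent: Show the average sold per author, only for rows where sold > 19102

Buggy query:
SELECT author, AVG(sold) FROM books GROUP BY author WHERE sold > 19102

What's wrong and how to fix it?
Bug: WHERE cannot follow GROUP BY

Fix: Place WHERE between FROM and GROUP BY

Corrected query:
SELECT author, AVG(sold) FROM books WHERE sold > 19102 GROUP BY author

Result:
author  | AVG(sold)
--------+----------
Asimov  | 39658    
Austen  | 28377    
Le Guin | 21741    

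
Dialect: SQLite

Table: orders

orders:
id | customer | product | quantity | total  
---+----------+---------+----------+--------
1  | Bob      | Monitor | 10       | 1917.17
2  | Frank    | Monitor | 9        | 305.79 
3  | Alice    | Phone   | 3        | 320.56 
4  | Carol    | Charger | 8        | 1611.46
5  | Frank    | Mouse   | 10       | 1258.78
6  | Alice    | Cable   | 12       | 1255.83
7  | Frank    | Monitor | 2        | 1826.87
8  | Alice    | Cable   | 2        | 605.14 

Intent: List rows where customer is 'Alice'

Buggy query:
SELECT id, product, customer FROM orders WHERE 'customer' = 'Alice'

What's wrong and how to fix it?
Bug: Single quotes denote string literals in SQL; the column name is being compared as a constant string

Fix: Remove the quotes around the column name (or use double quotes for an identifier)

Corrected query:
SELECT id, product, customer FROM orders WHERE customer = 'Alice'

Result:
id | product | customer
---+---------+---------
3  | Phone   | Alice   
6  | Cable   | Alice   
8  | Cable   | Alice   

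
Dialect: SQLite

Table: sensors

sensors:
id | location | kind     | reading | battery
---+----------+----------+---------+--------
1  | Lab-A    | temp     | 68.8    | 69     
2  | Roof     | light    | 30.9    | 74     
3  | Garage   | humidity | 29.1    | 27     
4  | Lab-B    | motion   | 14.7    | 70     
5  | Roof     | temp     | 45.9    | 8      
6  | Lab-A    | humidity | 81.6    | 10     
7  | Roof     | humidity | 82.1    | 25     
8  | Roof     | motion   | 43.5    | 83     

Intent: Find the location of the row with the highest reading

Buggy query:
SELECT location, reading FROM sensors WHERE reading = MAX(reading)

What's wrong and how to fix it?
Bug: WHERE is evaluated per row; an aggregate over the whole table isn't defined there

Fix: Use a subquery: WHERE reading = (SELECT MAX(reading) FROM sensors)

Corrected query:
SELECT location, reading FROM sensors WHERE reading = (SELECT MAX(reading) FROM sensors)

Result:
location | reading
---------+--------
Roof     | 82.1   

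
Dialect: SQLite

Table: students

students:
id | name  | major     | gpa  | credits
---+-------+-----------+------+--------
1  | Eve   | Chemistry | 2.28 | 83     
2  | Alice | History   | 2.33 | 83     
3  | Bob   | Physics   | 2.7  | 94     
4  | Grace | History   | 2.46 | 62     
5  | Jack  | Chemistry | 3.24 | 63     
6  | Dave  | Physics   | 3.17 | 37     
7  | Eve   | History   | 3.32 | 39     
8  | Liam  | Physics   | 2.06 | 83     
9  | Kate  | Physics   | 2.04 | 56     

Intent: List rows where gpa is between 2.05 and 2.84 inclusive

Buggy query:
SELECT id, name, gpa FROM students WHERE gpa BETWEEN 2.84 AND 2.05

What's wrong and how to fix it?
Bug: BETWEEN expects the lower bound first; with 2.84 AND 2.05 the range is empty

Fix: Swap the bounds so the smaller value comes first

Corrected query:
SELECT id, name, gpa FROM students WHERE gpa BETWEEN 2.05 AND 2.84

Result:
id | name  | gpa 
---+-------+-----
1  | Eve   | 2.28
2  | Alice | 2.33
3  | Bob   | 2.7 
4  | Grace | 2.46
8  | Liam  | 2.06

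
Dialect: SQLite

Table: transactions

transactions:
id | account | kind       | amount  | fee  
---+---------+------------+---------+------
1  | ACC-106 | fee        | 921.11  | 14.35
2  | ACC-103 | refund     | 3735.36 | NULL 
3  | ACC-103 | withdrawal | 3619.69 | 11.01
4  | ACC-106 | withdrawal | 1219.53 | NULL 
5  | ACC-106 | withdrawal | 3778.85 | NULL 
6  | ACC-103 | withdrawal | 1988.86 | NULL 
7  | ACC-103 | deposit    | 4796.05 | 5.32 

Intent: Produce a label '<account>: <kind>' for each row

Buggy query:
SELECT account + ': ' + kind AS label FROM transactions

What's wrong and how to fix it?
Bug: '+' is numeric addition; on text columns SQLite converts them to 0 instead of concatenating

Fix: Replace + with || to concatenate text

Corrected query:
SELECT account || ': ' || kind AS label FROM transactions

Result:
label              
-------------------
ACC-106: fee       
ACC-103: refund    
ACC-103: withdrawal
ACC-106: withdrawal
ACC-106: withdrawal
ACC-103: withdrawal
ACC-103: deposit   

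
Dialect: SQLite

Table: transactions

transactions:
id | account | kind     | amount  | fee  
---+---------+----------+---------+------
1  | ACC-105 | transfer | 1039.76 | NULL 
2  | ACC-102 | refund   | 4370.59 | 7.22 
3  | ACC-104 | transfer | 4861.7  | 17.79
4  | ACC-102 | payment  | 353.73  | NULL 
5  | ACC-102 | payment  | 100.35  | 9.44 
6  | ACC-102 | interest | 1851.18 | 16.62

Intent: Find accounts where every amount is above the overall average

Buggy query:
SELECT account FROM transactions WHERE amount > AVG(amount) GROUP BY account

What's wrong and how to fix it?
Bug: AVG() is an aggregate; it can't sit directly in WHERE

Fix: Use a subquery for AVG and a HAVING MIN(...) filter so the condition holds for every row in the group

Corrected query:
SELECT account FROM transactions GROUP BY account HAVING MIN(amount) > (SELECT AVG(amount) FROM transactions)

Result:
account
-------
ACC-104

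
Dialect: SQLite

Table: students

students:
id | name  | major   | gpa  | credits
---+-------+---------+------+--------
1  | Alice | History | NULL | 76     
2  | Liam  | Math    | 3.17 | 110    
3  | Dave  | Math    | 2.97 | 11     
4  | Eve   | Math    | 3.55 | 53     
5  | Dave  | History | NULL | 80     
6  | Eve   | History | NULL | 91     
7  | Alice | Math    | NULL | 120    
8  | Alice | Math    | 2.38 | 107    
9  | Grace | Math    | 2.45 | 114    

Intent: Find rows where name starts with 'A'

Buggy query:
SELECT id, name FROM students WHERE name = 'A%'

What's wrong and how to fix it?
Bug: Wildcards only work with LIKE; '=' treats '%' as a literal character

Fix: Use LIKE for wildcard pattern matching

Corrected query:
SELECT id, name FROM students WHERE name LIKE 'A%'

Result:
id | name 
---+------
1  | Alice
7  | Alice
8  | Alice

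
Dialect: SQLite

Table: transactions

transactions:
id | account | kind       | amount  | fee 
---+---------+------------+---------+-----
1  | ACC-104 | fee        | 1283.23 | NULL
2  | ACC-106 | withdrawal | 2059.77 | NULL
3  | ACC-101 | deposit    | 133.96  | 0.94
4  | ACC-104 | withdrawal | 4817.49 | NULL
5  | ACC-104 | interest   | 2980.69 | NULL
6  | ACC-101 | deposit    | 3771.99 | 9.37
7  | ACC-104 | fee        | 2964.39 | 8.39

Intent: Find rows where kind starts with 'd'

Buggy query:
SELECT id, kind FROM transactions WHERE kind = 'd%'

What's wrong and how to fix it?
Bug: Wildcards only work with LIKE; '=' treats '%' as a literal character

Fix: Use LIKE for wildcard pattern matching

Corrected query:
SELECT id, kind FROM transactions WHERE kind LIKE 'd%'

Result:
id | kind   
---+--------
3  | deposit
6  | deposit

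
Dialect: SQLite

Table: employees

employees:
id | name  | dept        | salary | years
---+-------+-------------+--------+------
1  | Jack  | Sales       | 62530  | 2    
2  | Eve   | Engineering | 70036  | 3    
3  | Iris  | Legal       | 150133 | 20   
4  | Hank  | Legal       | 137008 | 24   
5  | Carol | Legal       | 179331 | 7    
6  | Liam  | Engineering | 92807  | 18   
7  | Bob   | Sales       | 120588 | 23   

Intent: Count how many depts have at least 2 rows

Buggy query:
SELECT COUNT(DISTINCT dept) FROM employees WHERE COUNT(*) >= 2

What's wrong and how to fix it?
Bug: WHERE filters individual rows, not groups, so a group-level COUNT is invalid there

Fix: Use a subquery that GROUPs and filters with HAVING, then count its rows

Corrected query:
SELECT COUNT(*) FROM (SELECT dept FROM employees GROUP BY dept HAVING COUNT(*) >= 2)

Result:
COUNT(*)
--------
3       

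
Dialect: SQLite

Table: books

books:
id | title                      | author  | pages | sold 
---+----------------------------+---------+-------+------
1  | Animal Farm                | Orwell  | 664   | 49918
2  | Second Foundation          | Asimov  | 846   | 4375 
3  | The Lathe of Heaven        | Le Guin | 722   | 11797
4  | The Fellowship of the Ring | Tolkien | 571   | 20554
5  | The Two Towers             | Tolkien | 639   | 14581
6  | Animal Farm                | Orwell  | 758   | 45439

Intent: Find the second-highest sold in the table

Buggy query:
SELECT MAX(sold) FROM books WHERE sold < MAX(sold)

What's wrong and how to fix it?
Bug: The inner MAX is an aggregate inside WHERE, which is not allowed

Fix: Put the inner MAX in a scalar subquery

Corrected query:
SELECT MAX(sold) FROM books WHERE sold < (SELECT MAX(sold) FROM books)

Result:
MAX(sold)
---------
45439    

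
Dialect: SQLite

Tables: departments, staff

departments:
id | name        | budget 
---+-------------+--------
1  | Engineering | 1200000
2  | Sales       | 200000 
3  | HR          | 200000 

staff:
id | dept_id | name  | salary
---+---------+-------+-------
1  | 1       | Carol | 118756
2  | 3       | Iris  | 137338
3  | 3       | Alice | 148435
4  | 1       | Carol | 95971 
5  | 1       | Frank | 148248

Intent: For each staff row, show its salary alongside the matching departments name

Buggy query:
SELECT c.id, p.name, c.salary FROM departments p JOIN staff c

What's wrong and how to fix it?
Bug: Missing join condition: each staff row is matched to all departments rows instead of just its own

Fix: Specify the join condition linking the foreign key to the parent id

Corrected query:
SELECT c.id, p.name, c.salary FROM departments p JOIN staff c ON c.dept_id = p.id

Result:
id | name        | salary
---+-------------+-------
1  | Engineering | 118756
2  | HR          | 137338
3  | HR          | 148435
4  | Engineering | 95971 
5  | Engineering | 148248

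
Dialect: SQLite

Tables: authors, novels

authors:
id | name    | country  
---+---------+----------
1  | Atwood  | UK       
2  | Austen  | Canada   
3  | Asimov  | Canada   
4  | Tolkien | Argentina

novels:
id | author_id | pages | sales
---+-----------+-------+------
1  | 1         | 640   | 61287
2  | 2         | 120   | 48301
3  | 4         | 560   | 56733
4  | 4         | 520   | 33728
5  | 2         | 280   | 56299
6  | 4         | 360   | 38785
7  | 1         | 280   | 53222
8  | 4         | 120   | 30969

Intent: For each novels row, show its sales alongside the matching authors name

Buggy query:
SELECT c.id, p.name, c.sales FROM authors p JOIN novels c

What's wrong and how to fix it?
Bug: JOIN with no ON clause produces a cartesian product; every novels row pairs with every authors row

Fix: Specify the join condition linking the foreign key to the parent id

Corrected query:
SELECT c.id, p.name, c.sales FROM authors p JOIN novels c ON c.author_id = p.id

Result:
id | name    | sales
---+---------+------
1  | Atwood  | 61287
2  | Austen  | 48301
3  | Tolkien | 56733
4  | Tolkien | 33728
5  | Austen  | 56299
6  | Tolkien | 38785
7  | Atwood  | 53222
8  | Tolkien | 30969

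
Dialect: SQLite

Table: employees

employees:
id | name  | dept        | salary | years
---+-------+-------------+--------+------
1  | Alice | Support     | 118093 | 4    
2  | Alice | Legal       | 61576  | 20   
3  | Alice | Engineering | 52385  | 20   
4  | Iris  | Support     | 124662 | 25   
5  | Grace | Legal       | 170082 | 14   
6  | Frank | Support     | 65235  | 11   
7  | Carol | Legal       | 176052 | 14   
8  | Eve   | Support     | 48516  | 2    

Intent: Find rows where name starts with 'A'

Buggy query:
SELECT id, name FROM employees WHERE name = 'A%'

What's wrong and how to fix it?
Bug: Wildcards only work with LIKE; '=' treats '%' as a literal character

Fix: Use LIKE for wildcard pattern matching

Corrected query:
SELECT id, name FROM employees WHERE name LIKE 'A%'

Result:
id | name 
---+------
1  | Alice
2  | Alice
3  | Alice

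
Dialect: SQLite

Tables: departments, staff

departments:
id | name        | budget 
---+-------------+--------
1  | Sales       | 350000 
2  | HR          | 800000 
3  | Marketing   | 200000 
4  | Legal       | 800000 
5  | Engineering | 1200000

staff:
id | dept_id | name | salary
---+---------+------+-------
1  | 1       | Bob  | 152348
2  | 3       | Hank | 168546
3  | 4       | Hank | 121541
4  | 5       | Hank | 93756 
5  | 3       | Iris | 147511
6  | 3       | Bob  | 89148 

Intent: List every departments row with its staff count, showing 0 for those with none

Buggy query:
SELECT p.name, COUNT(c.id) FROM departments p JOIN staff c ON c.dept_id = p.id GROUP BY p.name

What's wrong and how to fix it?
Bug: An inner join excludes parents with zero children

Fix: Use LEFT JOIN so parents without children still appear (COUNT(c.id) gives 0)

Corrected query:
SELECT p.name, COUNT(c.id) FROM departments p LEFT JOIN staff c ON c.dept_id = p.id GROUP BY p.name

Result:
name        | COUNT(c.id)
------------+------------
Engineering | 1          
HR          | 0          
Legal       | 1          
Marketing   | 3          
Sales       | 1          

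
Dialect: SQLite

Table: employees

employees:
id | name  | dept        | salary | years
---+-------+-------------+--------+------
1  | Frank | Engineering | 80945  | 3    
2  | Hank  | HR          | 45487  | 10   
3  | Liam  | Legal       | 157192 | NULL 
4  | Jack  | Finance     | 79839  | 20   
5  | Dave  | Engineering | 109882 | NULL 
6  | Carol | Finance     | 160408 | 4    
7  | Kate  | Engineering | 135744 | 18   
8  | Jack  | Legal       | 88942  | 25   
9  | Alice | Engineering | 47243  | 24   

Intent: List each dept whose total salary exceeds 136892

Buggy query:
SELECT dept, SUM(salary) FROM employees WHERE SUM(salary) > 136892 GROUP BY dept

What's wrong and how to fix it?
Bug: WHERE runs before GROUP BY, so aggregates aren't available there

Fix: Use HAVING (which filters groups after aggregation) instead of WHERE

Corrected query:
SELECT dept, SUM(salary) FROM employees GROUP BY dept HAVING SUM(salary) > 136892

Result:
dept        | SUM(salary)
------------+------------
Engineering | 373814     
Finance     | 240247     
Legal       | 246134     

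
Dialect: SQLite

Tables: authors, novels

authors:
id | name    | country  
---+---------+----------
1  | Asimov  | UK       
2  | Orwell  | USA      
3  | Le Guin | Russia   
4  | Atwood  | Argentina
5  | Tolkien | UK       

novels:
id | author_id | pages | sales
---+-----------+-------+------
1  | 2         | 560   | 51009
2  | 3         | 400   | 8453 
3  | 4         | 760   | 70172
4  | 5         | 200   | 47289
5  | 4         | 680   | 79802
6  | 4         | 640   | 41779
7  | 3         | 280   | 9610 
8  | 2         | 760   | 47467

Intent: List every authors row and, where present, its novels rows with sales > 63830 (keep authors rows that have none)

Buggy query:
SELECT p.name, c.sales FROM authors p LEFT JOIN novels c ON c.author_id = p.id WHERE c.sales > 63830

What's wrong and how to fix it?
Bug: Filtering c.sales in WHERE discards the NULL rows produced by LEFT JOIN, turning it into an inner join

Fix: Move the right-table condition into the ON clause so unmatched parents are kept

Corrected query:
SELECT p.name, c.sales FROM authors p LEFT JOIN novels c ON c.author_id = p.id AND c.sales > 63830

Result:
name    | sales
--------+------
Asimov  | NULL 
Orwell  | NULL 
Le Guin | NULL 
Atwood  | 70172
Atwood  | 79802
Tolkien | NULL 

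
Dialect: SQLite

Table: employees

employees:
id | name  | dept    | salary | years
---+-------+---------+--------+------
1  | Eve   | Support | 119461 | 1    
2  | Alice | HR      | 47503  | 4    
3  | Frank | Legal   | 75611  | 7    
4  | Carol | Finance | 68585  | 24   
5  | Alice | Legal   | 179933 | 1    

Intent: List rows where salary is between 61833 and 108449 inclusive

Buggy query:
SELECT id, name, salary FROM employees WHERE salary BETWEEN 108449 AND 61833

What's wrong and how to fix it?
Bug: BETWEEN expects the lower bound first; with 108449 AND 61833 the range is empty

Fix: Swap the bounds so the smaller value comes first

Corrected query:
SELECT id, name, salary FROM employees WHERE salary BETWEEN 61833 AND 108449

Result:
id | name  | salary
---+-------+-------
3  | Frank | 75611 
4  | Carol | 68585 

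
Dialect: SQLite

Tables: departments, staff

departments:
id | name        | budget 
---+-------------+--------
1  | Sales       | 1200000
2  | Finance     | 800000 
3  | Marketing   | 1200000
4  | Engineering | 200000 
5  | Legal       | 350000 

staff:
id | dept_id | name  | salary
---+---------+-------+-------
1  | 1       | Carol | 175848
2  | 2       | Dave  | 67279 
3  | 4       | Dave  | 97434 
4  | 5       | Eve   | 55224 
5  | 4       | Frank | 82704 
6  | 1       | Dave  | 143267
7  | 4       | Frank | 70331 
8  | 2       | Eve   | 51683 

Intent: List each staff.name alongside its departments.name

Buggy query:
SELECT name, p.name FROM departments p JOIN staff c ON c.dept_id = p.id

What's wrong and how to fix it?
Bug: 'name' exists in both joined tables, so the database can't tell which one is meant

Fix: Qualify the column with its table alias (c.name)

Corrected query:
SELECT c.name, p.name FROM departments p JOIN staff c ON c.dept_id = p.id

Result:
name  | name       
------+------------
Carol | Sales      
Dave  | Finance    
Dave  | Engineering
Eve   | Legal      
Frank | Engineering
Dave  | Sales      
Frank | Engineering
Eve   | Finance    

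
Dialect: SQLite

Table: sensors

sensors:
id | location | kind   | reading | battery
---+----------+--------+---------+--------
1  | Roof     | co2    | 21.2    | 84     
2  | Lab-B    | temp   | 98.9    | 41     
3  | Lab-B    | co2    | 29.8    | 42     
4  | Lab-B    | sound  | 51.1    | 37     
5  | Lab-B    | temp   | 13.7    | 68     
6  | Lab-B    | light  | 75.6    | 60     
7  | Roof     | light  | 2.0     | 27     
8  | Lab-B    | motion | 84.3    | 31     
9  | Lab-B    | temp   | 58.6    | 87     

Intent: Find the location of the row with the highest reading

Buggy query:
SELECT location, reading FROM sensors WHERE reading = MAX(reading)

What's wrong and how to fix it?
Bug: WHERE is evaluated per row; an aggregate over the whole table isn't defined there

Fix: Wrap MAX in a scalar subquery so WHERE compares against a single value

Corrected query:
SELECT location, reading FROM sensors WHERE reading = (SELECT MAX(reading) FROM sensors)

Result:
location | reading
---------+--------
Lab-B    | 98.9   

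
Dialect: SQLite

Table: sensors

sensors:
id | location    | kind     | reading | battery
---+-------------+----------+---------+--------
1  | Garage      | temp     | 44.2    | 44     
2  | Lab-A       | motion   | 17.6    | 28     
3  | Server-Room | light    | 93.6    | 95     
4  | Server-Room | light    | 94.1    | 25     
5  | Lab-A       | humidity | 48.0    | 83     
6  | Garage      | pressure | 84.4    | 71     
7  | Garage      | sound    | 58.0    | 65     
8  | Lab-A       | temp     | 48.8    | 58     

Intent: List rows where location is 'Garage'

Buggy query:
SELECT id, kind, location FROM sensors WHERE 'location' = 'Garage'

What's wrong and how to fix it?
Bug: 'location' in single quotes is a string literal, not the column; the comparison is literal-vs-literal and never true

Fix: Reference the column as location without single quotes

Corrected query:
SELECT id, kind, location FROM sensors WHERE location = 'Garage'

Result:
id | kind     | location
---+----------+---------
1  | temp     | Garage  
6  | pressure | Garage  
7  | sound    | Garage  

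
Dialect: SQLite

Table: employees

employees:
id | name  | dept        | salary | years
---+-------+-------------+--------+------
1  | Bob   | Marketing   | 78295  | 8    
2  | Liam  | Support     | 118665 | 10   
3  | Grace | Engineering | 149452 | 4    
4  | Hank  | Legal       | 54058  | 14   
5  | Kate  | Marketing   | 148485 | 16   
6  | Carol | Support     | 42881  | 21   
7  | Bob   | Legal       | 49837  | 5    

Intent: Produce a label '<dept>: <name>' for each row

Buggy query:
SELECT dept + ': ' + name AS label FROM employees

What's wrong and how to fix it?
Bug: SQLite uses || for string concatenation; + coerces text to numbers (yielding 0)

Fix: Replace + with || to concatenate text

Corrected query:
SELECT dept || ': ' || name AS label FROM employees

Result:
label             
------------------
Marketing: Bob    
Support: Liam     
Engineering: Grace
Legal: Hank       
Marketing: Kate   
Support: Carol    
Legal: Bob        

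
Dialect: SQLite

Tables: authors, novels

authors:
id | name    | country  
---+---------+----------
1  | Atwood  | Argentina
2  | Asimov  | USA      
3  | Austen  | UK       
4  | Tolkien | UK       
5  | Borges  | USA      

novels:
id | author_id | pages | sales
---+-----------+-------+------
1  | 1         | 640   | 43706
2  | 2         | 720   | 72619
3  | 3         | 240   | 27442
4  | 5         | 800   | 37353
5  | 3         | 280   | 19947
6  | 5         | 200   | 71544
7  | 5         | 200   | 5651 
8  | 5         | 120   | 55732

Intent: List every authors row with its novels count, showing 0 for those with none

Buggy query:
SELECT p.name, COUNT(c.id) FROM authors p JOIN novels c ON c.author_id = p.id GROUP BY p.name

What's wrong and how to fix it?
Bug: INNER JOIN drops authors rows that have no matching novels rows

Fix: Use LEFT JOIN so parents without children still appear (COUNT(c.id) gives 0)

Corrected query:
SELECT p.name, COUNT(c.id) FROM authors p LEFT JOIN novels c ON c.author_id = p.id GROUP BY p.name

Result:
name    | COUNT(c.id)
--------+------------
Asimov  | 1          
Atwood  | 1          
Austen  | 2          
Borges  | 4          
Tolkien | 0          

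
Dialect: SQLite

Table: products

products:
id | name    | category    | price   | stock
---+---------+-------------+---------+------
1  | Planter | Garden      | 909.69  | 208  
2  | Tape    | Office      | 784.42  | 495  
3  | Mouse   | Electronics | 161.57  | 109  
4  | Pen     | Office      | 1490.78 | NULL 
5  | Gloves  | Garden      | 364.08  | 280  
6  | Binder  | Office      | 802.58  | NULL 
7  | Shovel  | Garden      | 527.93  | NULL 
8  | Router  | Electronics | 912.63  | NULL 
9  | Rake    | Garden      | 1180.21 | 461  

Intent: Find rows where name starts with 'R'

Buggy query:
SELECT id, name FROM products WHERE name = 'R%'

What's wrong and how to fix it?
Bug: Wildcards only work with LIKE; '=' treats '%' as a literal character

Fix: Use LIKE for wildcard pattern matching

Corrected query:
SELECT id, name FROM products WHERE name LIKE 'R%'

Result:
id | name  
---+-------
8  | Router
9  | Rake  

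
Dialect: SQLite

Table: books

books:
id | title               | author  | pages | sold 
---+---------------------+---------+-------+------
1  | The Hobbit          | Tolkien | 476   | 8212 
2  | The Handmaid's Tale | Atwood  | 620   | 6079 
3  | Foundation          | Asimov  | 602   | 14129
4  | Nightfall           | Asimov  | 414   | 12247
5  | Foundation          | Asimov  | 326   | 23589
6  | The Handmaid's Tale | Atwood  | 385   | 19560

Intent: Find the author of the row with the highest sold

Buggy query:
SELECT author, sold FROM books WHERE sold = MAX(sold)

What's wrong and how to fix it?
Bug: WHERE is evaluated per row; an aggregate over the whole table isn't defined there

Fix: Use a subquery: WHERE sold = (SELECT MAX(sold) FROM books)

Corrected query:
SELECT author, sold FROM books WHERE sold = (SELECT MAX(sold) FROM books)

Result:
author | sold 
-------+------
Asimov | 23589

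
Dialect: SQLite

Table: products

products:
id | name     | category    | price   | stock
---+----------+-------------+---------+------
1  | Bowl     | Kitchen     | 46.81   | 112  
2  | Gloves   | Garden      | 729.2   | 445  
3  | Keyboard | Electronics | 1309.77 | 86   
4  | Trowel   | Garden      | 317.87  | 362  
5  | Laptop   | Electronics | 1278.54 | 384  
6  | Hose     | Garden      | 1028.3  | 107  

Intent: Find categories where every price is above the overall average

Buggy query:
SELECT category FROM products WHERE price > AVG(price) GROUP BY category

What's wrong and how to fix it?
Bug: WHERE evaluates per row before aggregation, so AVG() is unavailable

Fix: Compute the overall average in a scalar subquery and compare each group's MIN against it in HAVING

Corrected query:
SELECT category FROM products GROUP BY category HAVING MIN(price) > (SELECT AVG(price) FROM products)

Result:
category   
-----------
Electronics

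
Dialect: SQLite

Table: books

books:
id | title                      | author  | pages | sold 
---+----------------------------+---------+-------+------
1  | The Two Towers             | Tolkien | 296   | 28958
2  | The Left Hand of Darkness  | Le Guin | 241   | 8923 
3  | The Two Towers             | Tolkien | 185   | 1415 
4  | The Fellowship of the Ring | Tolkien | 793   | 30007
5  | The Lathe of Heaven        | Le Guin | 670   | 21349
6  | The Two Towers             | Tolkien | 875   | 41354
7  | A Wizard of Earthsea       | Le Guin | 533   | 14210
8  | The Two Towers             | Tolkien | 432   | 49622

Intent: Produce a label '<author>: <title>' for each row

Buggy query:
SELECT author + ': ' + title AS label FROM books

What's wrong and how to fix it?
Bug: SQLite uses || for string concatenation; + coerces text to numbers (yielding 0)

Fix: Replace + with || to concatenate text

Corrected query:
SELECT author || ': ' || title AS label FROM books

Result:
label                              
-----------------------------------
Tolkien: The Two Towers            
Le Guin: The Left Hand of Darkness 
Tolkien: The Two Towers            
Tolkien: The Fellowship of the Ring
Le Guin: The Lathe of Heaven       
Tolkien: The Two Towers            
Le Guin: A Wizard of Earthsea      
Tolkien: The Two Towers            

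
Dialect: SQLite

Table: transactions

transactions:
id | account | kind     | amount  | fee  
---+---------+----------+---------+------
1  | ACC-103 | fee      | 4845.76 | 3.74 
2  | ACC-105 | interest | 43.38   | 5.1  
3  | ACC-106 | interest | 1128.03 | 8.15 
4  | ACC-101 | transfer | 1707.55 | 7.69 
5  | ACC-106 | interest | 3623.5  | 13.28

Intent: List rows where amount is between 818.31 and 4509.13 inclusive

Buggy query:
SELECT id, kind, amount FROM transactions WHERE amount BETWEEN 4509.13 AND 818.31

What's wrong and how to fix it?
Bug: The bounds are reversed; BETWEEN a AND b requires a <= b to match anything

Fix: Write BETWEEN 818.31 AND 4509.13

Corrected query:
SELECT id, kind, amount FROM transactions WHERE amount BETWEEN 818.31 AND 4509.13

Result:
id | kind     | amount 
---+----------+--------
3  | interest | 1128.03
4  | transfer | 1707.55
5  | interest | 3623.5 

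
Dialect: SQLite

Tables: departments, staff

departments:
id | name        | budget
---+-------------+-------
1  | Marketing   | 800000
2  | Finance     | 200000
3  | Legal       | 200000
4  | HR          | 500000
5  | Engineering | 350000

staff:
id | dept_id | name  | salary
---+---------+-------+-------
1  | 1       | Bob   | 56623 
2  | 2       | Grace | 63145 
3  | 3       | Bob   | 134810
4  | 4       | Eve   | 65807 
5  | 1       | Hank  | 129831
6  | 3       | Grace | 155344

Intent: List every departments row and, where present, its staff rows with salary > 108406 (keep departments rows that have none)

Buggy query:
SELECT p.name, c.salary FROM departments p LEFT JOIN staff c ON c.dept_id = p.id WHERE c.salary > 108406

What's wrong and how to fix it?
Bug: A WHERE condition on the right-hand table after LEFT JOIN drops unmatched parents

Fix: Put 'c.salary > 108406' in the JOIN's ON clause instead of WHERE

Corrected query:
SELECT p.name, c.salary FROM departments p LEFT JOIN staff c ON c.dept_id = p.id AND c.salary > 108406

Result:
name        | salary
------------+-------
Marketing   | 129831
Finance     | NULL  
Legal       | 134810
Legal       | 155344
HR          | NULL  
Engineering | NULL  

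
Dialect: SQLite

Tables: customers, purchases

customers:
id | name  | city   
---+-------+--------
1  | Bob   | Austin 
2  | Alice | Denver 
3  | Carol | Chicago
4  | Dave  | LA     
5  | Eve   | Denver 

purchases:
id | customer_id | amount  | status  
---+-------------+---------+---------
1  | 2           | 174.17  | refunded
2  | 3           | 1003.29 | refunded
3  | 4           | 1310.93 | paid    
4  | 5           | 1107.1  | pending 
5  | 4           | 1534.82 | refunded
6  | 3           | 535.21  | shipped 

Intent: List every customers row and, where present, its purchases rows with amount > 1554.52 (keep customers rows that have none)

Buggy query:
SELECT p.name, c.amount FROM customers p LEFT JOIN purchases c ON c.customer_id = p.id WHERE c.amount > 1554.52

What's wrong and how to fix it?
Bug: A WHERE condition on the right-hand table after LEFT JOIN drops unmatched parents

Fix: Put 'c.amount > 1554.52' in the JOIN's ON clause instead of WHERE

Corrected query:
SELECT p.name, c.amount FROM customers p LEFT JOIN purchases c ON c.customer_id = p.id AND c.amount > 1554.52

Result:
name  | amount
------+-------
Bob   | NULL  
Alice | NULL  
Carol | NULL  
Dave  | NULL  
Eve   | NULL  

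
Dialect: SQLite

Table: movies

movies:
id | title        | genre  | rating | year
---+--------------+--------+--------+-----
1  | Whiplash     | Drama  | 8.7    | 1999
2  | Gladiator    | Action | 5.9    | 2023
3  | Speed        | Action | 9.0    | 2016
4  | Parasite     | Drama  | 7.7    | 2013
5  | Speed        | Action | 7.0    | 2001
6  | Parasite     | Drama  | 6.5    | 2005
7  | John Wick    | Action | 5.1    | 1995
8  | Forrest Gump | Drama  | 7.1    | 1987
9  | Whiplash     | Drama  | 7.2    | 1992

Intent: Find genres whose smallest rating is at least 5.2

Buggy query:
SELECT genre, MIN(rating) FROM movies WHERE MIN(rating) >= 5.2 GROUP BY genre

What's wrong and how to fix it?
Bug: Aggregates like MIN are computed per group after WHERE runs

Fix: Use HAVING for the per-group MIN condition

Corrected query:
SELECT genre, MIN(rating) FROM movies GROUP BY genre HAVING MIN(rating) >= 5.2

Result:
genre | MIN(rating)
------+------------
Drama | 6.5        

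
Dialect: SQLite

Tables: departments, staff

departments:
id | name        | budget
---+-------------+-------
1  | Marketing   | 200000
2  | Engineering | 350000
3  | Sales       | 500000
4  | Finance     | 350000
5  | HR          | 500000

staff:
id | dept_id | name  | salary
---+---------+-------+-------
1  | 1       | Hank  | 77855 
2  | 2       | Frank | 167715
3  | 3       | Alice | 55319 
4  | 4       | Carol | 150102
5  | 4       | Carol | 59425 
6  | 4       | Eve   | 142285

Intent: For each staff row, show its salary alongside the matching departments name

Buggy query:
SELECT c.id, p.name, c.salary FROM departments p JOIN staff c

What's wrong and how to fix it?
Bug: JOIN with no ON clause produces a cartesian product; every staff row pairs with every departments row

Fix: Specify the join condition linking the foreign key to the parent id

Corrected query:
SELECT c.id, p.name, c.salary FROM departments p JOIN staff c ON c.dept_id = p.id

Result:
id | name        | salary
---+-------------+-------
1  | Marketing   | 77855 
2  | Engineering | 167715
3  | Sales       | 55319 
4  | Finance     | 150102
5  | Finance     | 59425 
6  | Finance     | 142285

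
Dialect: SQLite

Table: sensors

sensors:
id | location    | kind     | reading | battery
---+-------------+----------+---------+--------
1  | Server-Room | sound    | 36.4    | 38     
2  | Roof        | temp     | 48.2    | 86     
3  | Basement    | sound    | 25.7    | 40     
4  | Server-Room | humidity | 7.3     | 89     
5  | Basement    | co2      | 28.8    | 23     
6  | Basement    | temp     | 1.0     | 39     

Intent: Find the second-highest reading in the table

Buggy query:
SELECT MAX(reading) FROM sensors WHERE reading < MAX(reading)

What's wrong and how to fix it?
Bug: MAX(reading) on the right of the comparison is an aggregate-in-WHERE error

Fix: Compute the overall MAX in a subquery, then take MAX of rows below it

Corrected query:
SELECT MAX(reading) FROM sensors WHERE reading < (SELECT MAX(reading) FROM sensors)

Result:
MAX(reading)
------------
36.4        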